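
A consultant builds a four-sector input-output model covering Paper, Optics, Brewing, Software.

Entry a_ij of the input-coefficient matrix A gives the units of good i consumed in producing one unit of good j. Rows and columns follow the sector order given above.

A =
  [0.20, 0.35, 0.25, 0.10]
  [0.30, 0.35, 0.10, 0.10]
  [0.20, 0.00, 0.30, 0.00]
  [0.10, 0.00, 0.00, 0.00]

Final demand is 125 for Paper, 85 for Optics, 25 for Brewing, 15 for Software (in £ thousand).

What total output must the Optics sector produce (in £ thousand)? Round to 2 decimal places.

I − A =
  [   0.80    -0.35    -0.25    -0.10]
  [  -0.30     0.65    -0.10    -0.10]
  [  -0.20     0.00     0.70     0.00]
  [  -0.10     0.00     0.00     1.00]
Compute the cofactors C_ij = (−1)^(i+j)·(3×3 minor ij) of I−A; the adjugate is their transpose:
adj(I−A) = Cᵀ =
  [ 0.45500   0.24500   0.19750   0.07000]
  [ 0.23700   0.50300   0.15650   0.07400]
  [ 0.13000   0.07000   0.40500   0.02000]
  [ 0.04550   0.02450   0.01975   0.25100]
det(I−A) = Σ_j (I−A)_1j·C_1j = (0.80)(0.45500) + (-0.35)(0.23700) + (-0.25)(0.13000) + (-0.10)(0.04550) = 0.2440
(I − A)⁻¹ = adj(I−A) / det(I−A) ≈
  [   1.8648     1.0041     0.8094     0.2869]
  [   0.9713     2.0615     0.6414     0.3033]
  [   0.5328     0.2869     1.6598     0.0820]
  [   0.1865     0.1004     0.0809     1.0287]
x = (I − A)⁻¹ d = adj(I−A)·d / det(I−A), with det(I−A) = 0.2440:
  x_P = (0.45500·125 + 0.24500·85 + 0.19750·25 + 0.07000·15) / 0.2440 = 83.6875 / 0.2440 ≈ 342.98
  x_O = (0.23700·125 + 0.50300·85 + 0.15650·25 + 0.07400·15) / 0.2440 = 77.4025 / 0.2440 ≈ 317.22
  x_B = (0.13000·125 + 0.07000·85 + 0.40500·25 + 0.02000·15) / 0.2440 = 32.625 / 0.2440 ≈ 133.71
  x_S = (0.04550·125 + 0.02450·85 + 0.01975·25 + 0.25100·15) / 0.2440 = 12.02875 / 0.2440 ≈ 49.30

x_O = 317.22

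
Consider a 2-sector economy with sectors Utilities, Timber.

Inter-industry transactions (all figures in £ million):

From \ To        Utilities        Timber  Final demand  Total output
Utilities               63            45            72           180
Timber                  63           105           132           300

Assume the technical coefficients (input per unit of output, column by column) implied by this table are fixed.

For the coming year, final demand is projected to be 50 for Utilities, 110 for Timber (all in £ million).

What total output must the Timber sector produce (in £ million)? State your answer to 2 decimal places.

Technical coefficients a_ij = z_ij / X_j:
  a_11 = 63/180 = 0.35, a_21 = 63/180 = 0.35
  a_12 = 45/300 = 0.15, a_22 = 105/300 = 0.35
I − A =
  [   0.65    -0.15]
  [  -0.35     0.65]
det(I−A) = (0.65)(0.65) − (-0.15)(-0.35) = 0.3700
adj(I−A) = [[0.65, 0.15], [0.35, 0.65]]
(I − A)⁻¹ = adj(I−A) / det(I−A) ≈
  [   1.7568     0.4054]
  [   0.9459     1.7568]
x = (I − A)⁻¹ d = adj(I−A)·d / det(I−A), with det(I−A) = 0.3700:
  x_1 = (0.65·50 + 0.15·110) / 0.3700 = 49.00 / 0.3700 ≈ 132.43
  x_2 = (0.35·50 + 0.65·110) / 0.3700 = 89.00 / 0.3700 ≈ 240.54

x_2 = 240.54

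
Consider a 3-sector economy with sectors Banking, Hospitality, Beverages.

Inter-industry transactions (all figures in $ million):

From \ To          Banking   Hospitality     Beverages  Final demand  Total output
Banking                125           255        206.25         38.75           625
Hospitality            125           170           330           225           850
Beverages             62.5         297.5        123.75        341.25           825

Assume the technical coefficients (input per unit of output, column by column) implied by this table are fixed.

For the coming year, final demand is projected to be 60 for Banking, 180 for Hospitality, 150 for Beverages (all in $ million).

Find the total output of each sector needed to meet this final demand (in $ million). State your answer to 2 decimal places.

Technical coefficients a_ij = z_ij / X_j:
  a_11 = 125/625 = 0.20, a_21 = 125/625 = 0.20, a_31 = 62.5/625 = 0.10
  a_12 = 255/850 = 0.30, a_22 = 170/850 = 0.20, a_32 = 297.5/850 = 0.35
  a_13 = 206.25/825 = 0.25, a_23 = 330/825 = 0.40, a_33 = 123.75/825 = 0.15
I − A =
  [   0.80    -0.30    -0.25]
  [  -0.20     0.80    -0.40]
  [  -0.10    -0.35     0.85]
Cofactors of I−A, C_ij = (−1)^(i+j)·(minor ij) (rows/columns in the sector order above):
  C_11 = (0.80)(0.85) − (-0.40)(-0.35) = 0.5400
  C_12 = −[(-0.20)(0.85) − (-0.40)(-0.10)] = 0.2100
  C_13 = (-0.20)(-0.35) − (0.80)(-0.10) = 0.1500
  C_21 = −[(-0.30)(0.85) − (-0.25)(-0.35)] = 0.3425
  C_22 = (0.80)(0.85) − (-0.25)(-0.10) = 0.6550
  C_23 = −[(0.80)(-0.35) − (-0.30)(-0.10)] = 0.3100
  C_31 = (-0.30)(-0.40) − (-0.25)(0.80) = 0.3200
  C_32 = −[(0.80)(-0.40) − (-0.25)(-0.20)] = 0.3700
  C_33 = (0.80)(0.80) − (-0.30)(-0.20) = 0.5800
det(I−A) = Σ_j (I−A)_1j·C_1j = (0.80)(0.5400) + (-0.30)(0.2100) + (-0.25)(0.1500) = 0.3315
adj(I−A) = Cᵀ =
  [ 0.5400   0.3425   0.3200]
  [ 0.2100   0.6550   0.3700]
  [ 0.1500   0.3100   0.5800]
(I − A)⁻¹ = adj(I−A) / det(I−A) ≈
  [   1.6290     1.0332     0.9653]
  [   0.6335     1.9759     1.1161]
  [   0.4525     0.9351     1.7496]
x = (I − A)⁻¹ d = adj(I−A)·d / det(I−A), with det(I−A) = 0.3315:
  x_1 = (0.5400·60 + 0.3425·180 + 0.3200·150) / 0.3315 = 142.05 / 0.3315 ≈ 428.51
  x_2 = (0.2100·60 + 0.6550·180 + 0.3700·150) / 0.3315 = 186.00 / 0.3315 ≈ 561.09
  x_3 = (0.1500·60 + 0.3100·180 + 0.5800·150) / 0.3315 = 151.80 / 0.3315 ≈ 457.92

x_1 = 428.51, x_2 = 561.09, x_3 = 457.92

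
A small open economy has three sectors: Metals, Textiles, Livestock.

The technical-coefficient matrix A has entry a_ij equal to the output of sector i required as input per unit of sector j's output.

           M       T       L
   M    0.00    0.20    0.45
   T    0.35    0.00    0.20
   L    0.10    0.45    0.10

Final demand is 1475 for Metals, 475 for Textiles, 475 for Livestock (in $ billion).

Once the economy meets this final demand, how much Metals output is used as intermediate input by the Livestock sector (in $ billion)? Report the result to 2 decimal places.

I − A =
  [   1.00    -0.20    -0.45]
  [  -0.35     1.00    -0.20]
  [  -0.10    -0.45     0.90]
Cofactors of I−A, C_ij = (−1)^(i+j)·(minor ij) (rows/columns in the sector order above):
  C_11 = (1.00)(0.90) − (-0.20)(-0.45) = 0.8100
  C_12 = −[(-0.35)(0.90) − (-0.20)(-0.10)] = 0.3350
  C_13 = (-0.35)(-0.45) − (1.00)(-0.10) = 0.2575
  C_21 = −[(-0.20)(0.90) − (-0.45)(-0.45)] = 0.3825
  C_22 = (1.00)(0.90) − (-0.45)(-0.10) = 0.8550
  C_23 = −[(1.00)(-0.45) − (-0.20)(-0.10)] = 0.4700
  C_31 = (-0.20)(-0.20) − (-0.45)(1.00) = 0.4900
  C_32 = −[(1.00)(-0.20) − (-0.45)(-0.35)] = 0.3575
  C_33 = (1.00)(1.00) − (-0.20)(-0.35) = 0.9300
det(I−A) = Σ_j (I−A)_1j·C_1j = (1.00)(0.8100) + (-0.20)(0.3350) + (-0.45)(0.2575) = 0.627125
adj(I−A) = Cᵀ =
  [ 0.8100   0.3825   0.4900]
  [ 0.3350   0.8550   0.3575]
  [ 0.2575   0.4700   0.9300]
(I − A)⁻¹ = adj(I−A) / det(I−A) ≈
  [   1.2916     0.6099     0.7813]
  [   0.5342     1.3634     0.5701]
  [   0.4106     0.7495     1.4830]
First solve x = (I − A)⁻¹ d = adj(I−A)·d / det(I−A); in particular x_L = (0.2575·1475 + 0.4700·475 + 0.9300·475) / 0.627125 = 1044.8125 / 0.627125 ≈ 1666.0355.
Intermediate flow from M to L: z_ML = a_ML · x_L = 0.45 × 1044.8125 / 0.627125 = 470.165625 / 0.627125 ≈ 749.72.

z_ML = 749.72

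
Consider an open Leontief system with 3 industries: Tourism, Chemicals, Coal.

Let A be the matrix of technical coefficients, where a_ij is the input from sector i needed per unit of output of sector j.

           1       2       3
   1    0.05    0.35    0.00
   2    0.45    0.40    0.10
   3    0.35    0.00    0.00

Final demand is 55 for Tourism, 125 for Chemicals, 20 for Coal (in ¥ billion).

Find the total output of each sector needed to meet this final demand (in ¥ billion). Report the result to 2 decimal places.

x_1 = 193.50, x_2 = 368.08, x_3 = 87.73

I − A =
  [   0.95    -0.35     0.00]
  [  -0.45     0.60    -0.10]
  [  -0.35     0.00     1.00]
Cofactors of I−A, C_ij = (−1)^(i+j)·(minor ij) (rows/columns in the sector order above):
  C_11 = (0.60)(1.00) − (-0.10)(0.00) = 0.6000
  C_12 = −[(-0.45)(1.00) − (-0.10)(-0.35)] = 0.4850
  C_13 = (-0.45)(0.00) − (0.60)(-0.35) = 0.2100
  C_21 = −[(-0.35)(1.00) − (0.00)(0.00)] = 0.3500
  C_22 = (0.95)(1.00) − (0.00)(-0.35) = 0.9500
  C_23 = −[(0.95)(0.00) − (-0.35)(-0.35)] = 0.1225
  C_31 = (-0.35)(-0.10) − (0.00)(0.60) = 0.0350
  C_32 = −[(0.95)(-0.10) − (0.00)(-0.45)] = 0.0950
  C_33 = (0.95)(0.60) − (-0.35)(-0.45) = 0.4125
det(I−A) = Σ_j (I−A)_1j·C_1j = (0.95)(0.6000) + (-0.35)(0.4850) + (0.00)(0.2100) = 0.40025
adj(I−A) = Cᵀ =
  [ 0.6000   0.3500   0.0350]
  [ 0.4850   0.9500   0.0950]
  [ 0.2100   0.1225   0.4125]
(I − A)⁻¹ = adj(I−A) / det(I−A) ≈
  [   1.4991     0.8745     0.0874]
  [   1.2117     2.3735     0.2374]
  [   0.5247     0.3061     1.0306]
x = (I − A)⁻¹ d = adj(I−A)·d / det(I−A), with det(I−A) = 0.40025:
  x_1 = (0.6000·55 + 0.3500·125 + 0.0350·20) / 0.40025 = 77.45 / 0.40025 ≈ 193.50
  x_2 = (0.4850·55 + 0.9500·125 + 0.0950·20) / 0.40025 = 147.325 / 0.40025 ≈ 368.08
  x_3 = (0.2100·55 + 0.1225·125 + 0.4125·20) / 0.40025 = 35.1125 / 0.40025 ≈ 87.73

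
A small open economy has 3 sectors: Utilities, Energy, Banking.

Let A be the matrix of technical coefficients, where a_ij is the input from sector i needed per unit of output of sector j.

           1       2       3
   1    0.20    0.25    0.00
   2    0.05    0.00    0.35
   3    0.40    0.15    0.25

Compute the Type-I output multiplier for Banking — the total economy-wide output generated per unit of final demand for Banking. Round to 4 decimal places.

I − A =
  [   0.80    -0.25     0.00]
  [  -0.05     1.00    -0.35]
  [  -0.40    -0.15     0.75]
Cofactors of I−A, C_ij = (−1)^(i+j)·(minor ij) (rows/columns in the sector order above):
  C_11 = (1.00)(0.75) − (-0.35)(-0.15) = 0.6975
  C_12 = −[(-0.05)(0.75) − (-0.35)(-0.40)] = 0.1775
  C_13 = (-0.05)(-0.15) − (1.00)(-0.40) = 0.4075
  C_21 = −[(-0.25)(0.75) − (0.00)(-0.15)] = 0.1875
  C_22 = (0.80)(0.75) − (0.00)(-0.40) = 0.6000
  C_23 = −[(0.80)(-0.15) − (-0.25)(-0.40)] = 0.2200
  C_31 = (-0.25)(-0.35) − (0.00)(1.00) = 0.0875
  C_32 = −[(0.80)(-0.35) − (0.00)(-0.05)] = 0.2800
  C_33 = (0.80)(1.00) − (-0.25)(-0.05) = 0.7875
det(I−A) = Σ_j (I−A)_1j·C_1j = (0.80)(0.6975) + (-0.25)(0.1775) + (0.00)(0.4075) = 0.513625
adj(I−A) = Cᵀ =
  [ 0.6975   0.1875   0.0875]
  [ 0.1775   0.6000   0.2800]
  [ 0.4075   0.2200   0.7875]
(I − A)⁻¹ = adj(I−A) / det(I−A) ≈
  [   1.35799     0.36505     0.17036]
  [   0.34558     1.16817     0.54514]
  [   0.79338     0.42833     1.53322]
The output multiplier for sector j is the column-j sum of the Leontief inverse (I − A)⁻¹ = adj(I−A) / det(I−A).
Column 3 of adj(I−A): (0.0875, 0.2800, 0.7875); det(I−A) = 0.513625.
m_3 = (0.0875 + 0.2800 + 0.7875) / 0.513625 = 1.155 / 0.513625 ≈ 2.2487.

m_3 = 2.2487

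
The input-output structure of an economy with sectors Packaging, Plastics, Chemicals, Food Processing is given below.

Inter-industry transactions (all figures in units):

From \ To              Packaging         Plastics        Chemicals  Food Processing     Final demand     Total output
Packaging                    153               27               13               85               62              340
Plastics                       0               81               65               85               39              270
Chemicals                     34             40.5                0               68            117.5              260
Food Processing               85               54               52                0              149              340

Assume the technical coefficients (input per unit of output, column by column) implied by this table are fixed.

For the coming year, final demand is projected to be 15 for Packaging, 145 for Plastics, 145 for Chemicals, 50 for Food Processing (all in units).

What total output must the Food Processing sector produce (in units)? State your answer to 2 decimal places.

Technical coefficients a_ij = z_ij / X_j:
  a_11 = 153/340 = 0.45, a_21 = 0/340 = 0.00, a_31 = 34/340 = 0.10, a_41 = 85/340 = 0.25
  a_12 = 27/270 = 0.10, a_22 = 81/270 = 0.30, a_32 = 40.5/270 = 0.15, a_42 = 54/270 = 0.20
  a_13 = 13/260 = 0.05, a_23 = 65/260 = 0.25, a_33 = 0/260 = 0.00, a_43 = 52/260 = 0.20
  a_14 = 85/340 = 0.25, a_24 = 85/340 = 0.25, a_34 = 68/340 = 0.20, a_44 = 0/340 = 0.00
I − A =
  [   0.55    -0.10    -0.05    -0.25]
  [   0.00     0.70    -0.25    -0.25]
  [  -0.10    -0.15     1.00    -0.20]
  [  -0.25    -0.20    -0.20     1.00]
Compute the cofactors C_ij = (−1)^(i+j)·(3×3 minor ij) of I−A; the adjugate is their transpose:
adj(I−A) = Cᵀ =
  [ 0.567000   0.163000   0.110000   0.204500]
  [ 0.105000   0.453000   0.152500   0.170000]
  [ 0.109375   0.115125   0.307500   0.117625]
  [ 0.184625   0.154375   0.119500   0.358375]
det(I−A) = Σ_j (I−A)_1j·C_1j = (0.55)(0.567000) + (-0.10)(0.105000) + (-0.05)(0.109375) + (-0.25)(0.184625) = 0.249725
(I − A)⁻¹ = adj(I−A) / det(I−A) ≈
  [   2.2705     0.6527     0.4405     0.8189]
  [   0.4205     1.8140     0.6107     0.6807]
  [   0.4380     0.4610     1.2314     0.4710]
  [   0.7393     0.6182     0.4785     1.4351]
x = (I − A)⁻¹ d = adj(I−A)·d / det(I−A), with det(I−A) = 0.249725:
  x_1 = (0.567000·15 + 0.163000·145 + 0.110000·145 + 0.204500·50) / 0.249725 = 58.315 / 0.249725 ≈ 233.52
  x_2 = (0.105000·15 + 0.453000·145 + 0.152500·145 + 0.170000·50) / 0.249725 = 97.8725 / 0.249725 ≈ 391.92
  x_3 = (0.109375·15 + 0.115125·145 + 0.307500·145 + 0.117625·50) / 0.249725 = 68.8025 / 0.249725 ≈ 275.51
  x_4 = (0.184625·15 + 0.154375·145 + 0.119500·145 + 0.358375·50) / 0.249725 = 60.40 / 0.249725 ≈ 241.87

x_4 = 241.87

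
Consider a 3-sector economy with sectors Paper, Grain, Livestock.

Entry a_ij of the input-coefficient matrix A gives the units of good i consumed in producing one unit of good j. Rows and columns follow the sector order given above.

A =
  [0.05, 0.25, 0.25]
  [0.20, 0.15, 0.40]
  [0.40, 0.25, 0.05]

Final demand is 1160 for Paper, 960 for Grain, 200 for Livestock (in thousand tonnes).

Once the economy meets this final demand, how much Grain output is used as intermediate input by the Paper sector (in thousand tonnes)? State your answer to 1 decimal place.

I − A =
  [   0.95    -0.25    -0.25]
  [  -0.20     0.85    -0.40]
  [  -0.40    -0.25     0.95]
Cofactors of I−A, C_ij = (−1)^(i+j)·(minor ij) (rows/columns in the sector order above):
  C_11 = (0.85)(0.95) − (-0.40)(-0.25) = 0.7075
  C_12 = −[(-0.20)(0.95) − (-0.40)(-0.40)] = 0.3500
  C_13 = (-0.20)(-0.25) − (0.85)(-0.40) = 0.3900
  C_21 = −[(-0.25)(0.95) − (-0.25)(-0.25)] = 0.3000
  C_22 = (0.95)(0.95) − (-0.25)(-0.40) = 0.8025
  C_23 = −[(0.95)(-0.25) − (-0.25)(-0.40)] = 0.3375
  C_31 = (-0.25)(-0.40) − (-0.25)(0.85) = 0.3125
  C_32 = −[(0.95)(-0.40) − (-0.25)(-0.20)] = 0.4300
  C_33 = (0.95)(0.85) − (-0.25)(-0.20) = 0.7575
det(I−A) = Σ_j (I−A)_1j·C_1j = (0.95)(0.7075) + (-0.25)(0.3500) + (-0.25)(0.3900) = 0.487125
adj(I−A) = Cᵀ =
  [ 0.7075   0.3000   0.3125]
  [ 0.3500   0.8025   0.4300]
  [ 0.3900   0.3375   0.7575]
(I − A)⁻¹ = adj(I−A) / det(I−A) ≈
  [   1.4524     0.6159     0.6415]
  [   0.7185     1.6474     0.8827]
  [   0.8006     0.6928     1.5550]
First solve x = (I − A)⁻¹ d = adj(I−A)·d / det(I−A); in particular x_1 = (0.7075·1160 + 0.3000·960 + 0.3125·200) / 0.487125 = 1171.20 / 0.487125 ≈ 2404.311.
Intermediate flow from 2 to 1: z_21 = a_21 · x_1 = 0.20 × 1171.20 / 0.487125 = 234.24 / 0.487125 ≈ 480.9.

z_21 = 480.9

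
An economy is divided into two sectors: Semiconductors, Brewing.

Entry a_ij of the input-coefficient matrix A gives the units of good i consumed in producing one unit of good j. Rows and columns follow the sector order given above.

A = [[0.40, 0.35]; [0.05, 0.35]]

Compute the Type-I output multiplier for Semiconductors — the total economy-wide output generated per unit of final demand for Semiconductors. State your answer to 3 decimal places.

I − A =
  [   0.60    -0.35]
  [  -0.05     0.65]
det(I−A) = (0.60)(0.65) − (-0.35)(-0.05) = 0.3725
adj(I−A) = [[0.65, 0.35], [0.05, 0.60]]
(I − A)⁻¹ = adj(I−A) / det(I−A) ≈
  [   1.7450     0.9396]
  [   0.1342     1.6107]
The output multiplier for sector j is the column-j sum of the Leontief inverse (I − A)⁻¹ = adj(I−A) / det(I−A).
Column 1 of adj(I−A): (0.65, 0.05); det(I−A) = 0.3725.
m_1 = (0.65 + 0.05) / 0.3725 = 0.70 / 0.3725 ≈ 1.879.

m_1 = 1.879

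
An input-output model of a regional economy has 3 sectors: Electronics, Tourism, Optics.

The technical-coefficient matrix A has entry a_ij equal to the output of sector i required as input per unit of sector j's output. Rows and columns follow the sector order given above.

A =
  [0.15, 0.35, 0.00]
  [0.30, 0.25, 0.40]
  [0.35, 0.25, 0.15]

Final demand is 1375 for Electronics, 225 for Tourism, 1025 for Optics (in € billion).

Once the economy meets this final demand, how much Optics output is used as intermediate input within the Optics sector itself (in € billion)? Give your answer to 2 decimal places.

z_33 = 510.91

I − A =
  [   0.85    -0.35     0.00]
  [  -0.30     0.75    -0.40]
  [  -0.35    -0.25     0.85]
Cofactors of I−A, C_ij = (−1)^(i+j)·(minor ij) (rows/columns in the sector order above):
  C_11 = (0.75)(0.85) − (-0.40)(-0.25) = 0.5375
  C_12 = −[(-0.30)(0.85) − (-0.40)(-0.35)] = 0.3950
  C_13 = (-0.30)(-0.25) − (0.75)(-0.35) = 0.3375
  C_21 = −[(-0.35)(0.85) − (0.00)(-0.25)] = 0.2975
  C_22 = (0.85)(0.85) − (0.00)(-0.35) = 0.7225
  C_23 = −[(0.85)(-0.25) − (-0.35)(-0.35)] = 0.3350
  C_31 = (-0.35)(-0.40) − (0.00)(0.75) = 0.1400
  C_32 = −[(0.85)(-0.40) − (0.00)(-0.30)] = 0.3400
  C_33 = (0.85)(0.75) − (-0.35)(-0.30) = 0.5325
det(I−A) = Σ_j (I−A)_1j·C_1j = (0.85)(0.5375) + (-0.35)(0.3950) + (0.00)(0.3375) = 0.318625
adj(I−A) = Cᵀ =
  [ 0.5375   0.2975   0.1400]
  [ 0.3950   0.7225   0.3400]
  [ 0.3375   0.3350   0.5325]
(I − A)⁻¹ = adj(I−A) / det(I−A) ≈
  [   1.6869     0.9337     0.4394]
  [   1.2397     2.2676     1.0671]
  [   1.0592     1.0514     1.6712]
First solve x = (I − A)⁻¹ d = adj(I−A)·d / det(I−A); in particular x_3 = (0.3375·1375 + 0.3350·225 + 0.5325·1025) / 0.318625 = 1085.25 / 0.318625 ≈ 3406.0416.
Intermediate flow from 3 to 3: z_33 = a_33 · x_3 = 0.15 × 1085.25 / 0.318625 = 162.7875 / 0.318625 ≈ 510.91.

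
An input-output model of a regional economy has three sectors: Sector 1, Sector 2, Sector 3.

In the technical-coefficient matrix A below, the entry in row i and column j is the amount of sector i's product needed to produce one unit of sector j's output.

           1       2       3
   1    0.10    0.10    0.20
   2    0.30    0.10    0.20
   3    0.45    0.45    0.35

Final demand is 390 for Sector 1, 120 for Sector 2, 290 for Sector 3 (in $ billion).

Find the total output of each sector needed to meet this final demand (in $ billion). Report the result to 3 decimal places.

I − A =
  [   0.90    -0.10    -0.20]
  [  -0.30     0.90    -0.20]
  [  -0.45    -0.45     0.65]
Cofactors of I−A, C_ij = (−1)^(i+j)·(minor ij) (rows/columns in the sector order above):
  C_11 = (0.90)(0.65) − (-0.20)(-0.45) = 0.4950
  C_12 = −[(-0.30)(0.65) − (-0.20)(-0.45)] = 0.2850
  C_13 = (-0.30)(-0.45) − (0.90)(-0.45) = 0.5400
  C_21 = −[(-0.10)(0.65) − (-0.20)(-0.45)] = 0.1550
  C_22 = (0.90)(0.65) − (-0.20)(-0.45) = 0.4950
  C_23 = −[(0.90)(-0.45) − (-0.10)(-0.45)] = 0.4500
  C_31 = (-0.10)(-0.20) − (-0.20)(0.90) = 0.2000
  C_32 = −[(0.90)(-0.20) − (-0.20)(-0.30)] = 0.2400
  C_33 = (0.90)(0.90) − (-0.10)(-0.30) = 0.7800
det(I−A) = Σ_j (I−A)_1j·C_1j = (0.90)(0.4950) + (-0.10)(0.2850) + (-0.20)(0.5400) = 0.3090
adj(I−A) = Cᵀ =
  [ 0.4950   0.1550   0.2000]
  [ 0.2850   0.4950   0.2400]
  [ 0.5400   0.4500   0.7800]
(I − A)⁻¹ = adj(I−A) / det(I−A) ≈
  [   1.6019     0.5016     0.6472]
  [   0.9223     1.6019     0.7767]
  [   1.7476     1.4563     2.5243]
x = (I − A)⁻¹ d = adj(I−A)·d / det(I−A), with det(I−A) = 0.3090:
  x_1 = (0.4950·390 + 0.1550·120 + 0.2000·290) / 0.3090 = 269.65 / 0.3090 ≈ 872.654
  x_2 = (0.2850·390 + 0.4950·120 + 0.2400·290) / 0.3090 = 240.15 / 0.3090 ≈ 777.184
  x_3 = (0.5400·390 + 0.4500·120 + 0.7800·290) / 0.3090 = 490.80 / 0.3090 ≈ 1588.350

x_1 = 872.654, x_2 = 777.184, x_3 = 1588.350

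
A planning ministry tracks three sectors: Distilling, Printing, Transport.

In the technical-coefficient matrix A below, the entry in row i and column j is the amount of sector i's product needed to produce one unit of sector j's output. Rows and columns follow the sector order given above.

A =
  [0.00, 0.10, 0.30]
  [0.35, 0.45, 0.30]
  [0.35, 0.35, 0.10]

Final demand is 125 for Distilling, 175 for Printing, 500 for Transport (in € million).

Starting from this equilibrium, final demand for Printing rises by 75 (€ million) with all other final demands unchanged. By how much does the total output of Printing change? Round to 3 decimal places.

Δx_2 = 235.207

I − A =
  [   1.00    -0.10    -0.30]
  [  -0.35     0.55    -0.30]
  [  -0.35    -0.35     0.90]
Cofactors of I−A, C_ij = (−1)^(i+j)·(minor ij) (rows/columns in the sector order above):
  C_11 = (0.55)(0.90) − (-0.30)(-0.35) = 0.3900
  C_12 = −[(-0.35)(0.90) − (-0.30)(-0.35)] = 0.4200
  C_13 = (-0.35)(-0.35) − (0.55)(-0.35) = 0.3150
  C_21 = −[(-0.10)(0.90) − (-0.30)(-0.35)] = 0.1950
  C_22 = (1.00)(0.90) − (-0.30)(-0.35) = 0.7950
  C_23 = −[(1.00)(-0.35) − (-0.10)(-0.35)] = 0.3850
  C_31 = (-0.10)(-0.30) − (-0.30)(0.55) = 0.1950
  C_32 = −[(1.00)(-0.30) − (-0.30)(-0.35)] = 0.4050
  C_33 = (1.00)(0.55) − (-0.10)(-0.35) = 0.5150
det(I−A) = Σ_j (I−A)_1j·C_1j = (1.00)(0.3900) + (-0.10)(0.4200) + (-0.30)(0.3150) = 0.2535
adj(I−A) = Cᵀ =
  [ 0.3900   0.1950   0.1950]
  [ 0.4200   0.7950   0.4050]
  [ 0.3150   0.3850   0.5150]
(I − A)⁻¹ = adj(I−A) / det(I−A) ≈
  [   1.5385     0.7692     0.7692]
  [   1.6568     3.1361     1.5976]
  [   1.2426     1.5187     2.0316]
Δx = (I − A)⁻¹ Δd with Δd having +75 in the Printing component and 0 elsewhere.
So Δx_2 = L_22 · (+75), where L_22 = adj(I−A)_22 / det(I−A) = 0.7950 / 0.2535.
Δx_2 = 0.7950 × (+75) / 0.2535 = 59.625 / 0.2535 ≈ 235.207.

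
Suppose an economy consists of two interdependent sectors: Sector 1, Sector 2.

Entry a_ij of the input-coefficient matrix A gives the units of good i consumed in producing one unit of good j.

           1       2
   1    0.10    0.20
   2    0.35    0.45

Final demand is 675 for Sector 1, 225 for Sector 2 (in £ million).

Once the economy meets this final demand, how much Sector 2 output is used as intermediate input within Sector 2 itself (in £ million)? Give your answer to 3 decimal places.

I − A =
  [   0.90    -0.20]
  [  -0.35     0.55]
det(I−A) = (0.90)(0.55) − (-0.20)(-0.35) = 0.4250
adj(I−A) = [[0.55, 0.20], [0.35, 0.90]]
(I − A)⁻¹ = adj(I−A) / det(I−A) ≈
  [   1.2941     0.4706]
  [   0.8235     2.1176]
First solve x = (I − A)⁻¹ d = adj(I−A)·d / det(I−A); in particular x_2 = (0.35·675 + 0.90·225) / 0.4250 = 438.75 / 0.4250 ≈ 1032.35294.
Intermediate flow from 2 to 2: z_22 = a_22 · x_2 = 0.45 × 438.75 / 0.4250 = 197.4375 / 0.4250 ≈ 464.559.

z_22 = 464.559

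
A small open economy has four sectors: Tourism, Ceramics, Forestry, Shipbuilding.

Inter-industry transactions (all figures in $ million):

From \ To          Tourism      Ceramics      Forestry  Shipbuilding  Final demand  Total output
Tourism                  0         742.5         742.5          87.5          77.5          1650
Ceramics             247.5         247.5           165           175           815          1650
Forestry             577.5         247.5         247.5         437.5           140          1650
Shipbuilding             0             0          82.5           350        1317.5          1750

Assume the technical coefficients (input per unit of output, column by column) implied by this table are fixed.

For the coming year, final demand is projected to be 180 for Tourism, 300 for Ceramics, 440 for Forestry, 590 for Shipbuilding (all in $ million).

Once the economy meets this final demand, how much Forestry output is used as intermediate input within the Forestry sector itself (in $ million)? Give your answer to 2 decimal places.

z_33 = 212.39

Technical coefficients a_ij = z_ij / X_j:
  a_11 = 0/1650 = 0.00, a_21 = 247.5/1650 = 0.15, a_31 = 577.5/1650 = 0.35, a_41 = 0/1650 = 0.00
  a_12 = 742.5/1650 = 0.45, a_22 = 247.5/1650 = 0.15, a_32 = 247.5/1650 = 0.15, a_42 = 0/1650 = 0.00
  a_13 = 742.5/1650 = 0.45, a_23 = 165/1650 = 0.10, a_33 = 247.5/1650 = 0.15, a_43 = 82.5/1650 = 0.05
  a_14 = 87.5/1750 = 0.05, a_24 = 175/1750 = 0.10, a_34 = 437.5/1750 = 0.25, a_44 = 350/1750 = 0.20
I − A =
  [   1.00    -0.45    -0.45    -0.05]
  [  -0.15     0.85    -0.10    -0.10]
  [  -0.35    -0.15     0.85    -0.25]
  [   0.00     0.00    -0.05     0.80]
Compute the cofactors C_ij = (−1)^(i+j)·(3×3 minor ij) of I−A; the adjugate is their transpose:
adj(I−A) = Cᵀ =
  [ 0.554625   0.354750   0.346375   0.187250]
  [ 0.129875   0.540625   0.139375   0.119250]
  [ 0.256000   0.246000   0.626000   0.242375]
  [ 0.016000   0.015375   0.039125   0.490375]
det(I−A) = Σ_j (I−A)_1j·C_1j = (1.00)(0.554625) + (-0.45)(0.129875) + (-0.45)(0.256000) + (-0.05)(0.016000) = 0.38018125
(I − A)⁻¹ = adj(I−A) / det(I−A) ≈
  [   1.4588     0.9331     0.9111     0.4925]
  [   0.3416     1.4220     0.3666     0.3137]
  [   0.6734     0.6471     1.6466     0.6375]
  [   0.0421     0.0404     0.1029     1.2898]
First solve x = (I − A)⁻¹ d = adj(I−A)·d / det(I−A); in particular x_3 = (0.256000·180 + 0.246000·300 + 0.626000·440 + 0.242375·590) / 0.38018125 = 538.32125 / 0.38018125 ≈ 1415.9595.
Intermediate flow from 3 to 3: z_33 = a_33 · x_3 = 0.15 × 538.32125 / 0.38018125 = 80.7481875 / 0.38018125 ≈ 212.39.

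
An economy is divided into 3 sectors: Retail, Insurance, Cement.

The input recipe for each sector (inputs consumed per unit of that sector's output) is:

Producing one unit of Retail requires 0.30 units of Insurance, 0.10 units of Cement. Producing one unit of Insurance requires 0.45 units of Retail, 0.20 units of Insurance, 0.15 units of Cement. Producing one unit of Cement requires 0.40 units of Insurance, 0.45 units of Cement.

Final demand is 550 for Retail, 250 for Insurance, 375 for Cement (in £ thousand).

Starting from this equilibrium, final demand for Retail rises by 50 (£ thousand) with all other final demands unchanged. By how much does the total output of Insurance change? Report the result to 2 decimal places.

I − A =
  [   1.00    -0.45     0.00]
  [  -0.30     0.80    -0.40]
  [  -0.10    -0.15     0.55]
Cofactors of I−A, C_ij = (−1)^(i+j)·(minor ij) (rows/columns in the sector order above):
  C_11 = (0.80)(0.55) − (-0.40)(-0.15) = 0.3800
  C_12 = −[(-0.30)(0.55) − (-0.40)(-0.10)] = 0.2050
  C_13 = (-0.30)(-0.15) − (0.80)(-0.10) = 0.1250
  C_21 = −[(-0.45)(0.55) − (0.00)(-0.15)] = 0.2475
  C_22 = (1.00)(0.55) − (0.00)(-0.10) = 0.5500
  C_23 = −[(1.00)(-0.15) − (-0.45)(-0.10)] = 0.1950
  C_31 = (-0.45)(-0.40) − (0.00)(0.80) = 0.1800
  C_32 = −[(1.00)(-0.40) − (0.00)(-0.30)] = 0.4000
  C_33 = (1.00)(0.80) − (-0.45)(-0.30) = 0.6650
det(I−A) = Σ_j (I−A)_1j·C_1j = (1.00)(0.3800) + (-0.45)(0.2050) + (0.00)(0.1250) = 0.28775
adj(I−A) = Cᵀ =
  [ 0.3800   0.2475   0.1800]
  [ 0.2050   0.5500   0.4000]
  [ 0.1250   0.1950   0.6650]
(I − A)⁻¹ = adj(I−A) / det(I−A) ≈
  [   1.3206     0.8601     0.6255]
  [   0.7124     1.9114     1.3901]
  [   0.4344     0.6777     2.3110]
Δx = (I − A)⁻¹ Δd with Δd having +50 in the Retail component and 0 elsewhere.
So Δx_2 = L_21 · (+50), where L_21 = adj(I−A)_21 / det(I−A) = 0.2050 / 0.28775.
Δx_2 = 0.2050 × (+50) / 0.28775 = 10.25 / 0.28775 ≈ 35.62.

Δx_2 = 35.62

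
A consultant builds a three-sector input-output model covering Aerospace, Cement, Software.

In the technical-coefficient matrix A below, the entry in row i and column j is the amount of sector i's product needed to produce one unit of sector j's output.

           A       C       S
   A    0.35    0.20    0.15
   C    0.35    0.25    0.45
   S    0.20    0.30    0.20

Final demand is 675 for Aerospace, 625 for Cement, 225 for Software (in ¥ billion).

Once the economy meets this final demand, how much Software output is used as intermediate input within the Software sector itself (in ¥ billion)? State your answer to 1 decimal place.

z_SS = 434.7

I − A =
  [   0.65    -0.20    -0.15]
  [  -0.35     0.75    -0.45]
  [  -0.20    -0.30     0.80]
Cofactors of I−A, C_ij = (−1)^(i+j)·(minor ij) (rows/columns in the sector order above):
  C_11 = (0.75)(0.80) − (-0.45)(-0.30) = 0.4650
  C_12 = −[(-0.35)(0.80) − (-0.45)(-0.20)] = 0.3700
  C_13 = (-0.35)(-0.30) − (0.75)(-0.20) = 0.2550
  C_21 = −[(-0.20)(0.80) − (-0.15)(-0.30)] = 0.2050
  C_22 = (0.65)(0.80) − (-0.15)(-0.20) = 0.4900
  C_23 = −[(0.65)(-0.30) − (-0.20)(-0.20)] = 0.2350
  C_31 = (-0.20)(-0.45) − (-0.15)(0.75) = 0.2025
  C_32 = −[(0.65)(-0.45) − (-0.15)(-0.35)] = 0.3450
  C_33 = (0.65)(0.75) − (-0.20)(-0.35) = 0.4175
det(I−A) = Σ_j (I−A)_1j·C_1j = (0.65)(0.4650) + (-0.20)(0.3700) + (-0.15)(0.2550) = 0.1900
adj(I−A) = Cᵀ =
  [ 0.4650   0.2050   0.2025]
  [ 0.3700   0.4900   0.3450]
  [ 0.2550   0.2350   0.4175]
(I − A)⁻¹ = adj(I−A) / det(I−A) ≈
  [   2.4474     1.0789     1.0658]
  [   1.9474     2.5789     1.8158]
  [   1.3421     1.2368     2.1974]
First solve x = (I − A)⁻¹ d = adj(I−A)·d / det(I−A); in particular x_S = (0.2550·675 + 0.2350·625 + 0.4175·225) / 0.1900 = 412.9375 / 0.1900 ≈ 2173.355.
Intermediate flow from S to S: z_SS = a_SS · x_S = 0.20 × 412.9375 / 0.1900 = 82.5875 / 0.1900 ≈ 434.7.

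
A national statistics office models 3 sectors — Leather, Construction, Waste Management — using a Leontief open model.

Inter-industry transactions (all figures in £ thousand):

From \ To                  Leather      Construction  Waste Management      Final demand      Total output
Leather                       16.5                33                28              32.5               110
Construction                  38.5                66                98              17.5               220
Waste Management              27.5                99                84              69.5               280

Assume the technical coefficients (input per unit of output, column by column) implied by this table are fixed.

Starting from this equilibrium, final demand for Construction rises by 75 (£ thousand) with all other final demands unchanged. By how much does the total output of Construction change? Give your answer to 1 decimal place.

Δx_C = 214.3

Technical coefficients a_ij = z_ij / X_j:
  a_LL = 16.5/110 = 0.15, a_CL = 38.5/110 = 0.35, a_WL = 27.5/110 = 0.25
  a_LC = 33/220 = 0.15, a_CC = 66/220 = 0.30, a_WC = 99/220 = 0.45
  a_LW = 28/280 = 0.10, a_CW = 98/280 = 0.35, a_WW = 84/280 = 0.30
I − A =
  [   0.85    -0.15    -0.10]
  [  -0.35     0.70    -0.35]
  [  -0.25    -0.45     0.70]
Cofactors of I−A, C_ij = (−1)^(i+j)·(minor ij) (rows/columns in the sector order above):
  C_11 = (0.70)(0.70) − (-0.35)(-0.45) = 0.3325
  C_12 = −[(-0.35)(0.70) − (-0.35)(-0.25)] = 0.3325
  C_13 = (-0.35)(-0.45) − (0.70)(-0.25) = 0.3325
  C_21 = −[(-0.15)(0.70) − (-0.10)(-0.45)] = 0.1500
  C_22 = (0.85)(0.70) − (-0.10)(-0.25) = 0.5700
  C_23 = −[(0.85)(-0.45) − (-0.15)(-0.25)] = 0.4200
  C_31 = (-0.15)(-0.35) − (-0.10)(0.70) = 0.1225
  C_32 = −[(0.85)(-0.35) − (-0.10)(-0.35)] = 0.3325
  C_33 = (0.85)(0.70) − (-0.15)(-0.35) = 0.5425
det(I−A) = Σ_j (I−A)_1j·C_1j = (0.85)(0.3325) + (-0.15)(0.3325) + (-0.10)(0.3325) = 0.1995
adj(I−A) = Cᵀ =
  [ 0.3325   0.1500   0.1225]
  [ 0.3325   0.5700   0.3325]
  [ 0.3325   0.4200   0.5425]
(I − A)⁻¹ = adj(I−A) / det(I−A) ≈
  [   1.6667     0.7519     0.6140]
  [   1.6667     2.8571     1.6667]
  [   1.6667     2.1053     2.7193]
Δx = (I − A)⁻¹ Δd with Δd having +75 in the Construction component and 0 elsewhere.
So Δx_C = L_CC · (+75), where L_CC = adj(I−A)_CC / det(I−A) = 0.5700 / 0.1995.
Δx_C = 0.5700 × (+75) / 0.1995 = 42.75 / 0.1995 ≈ 214.3.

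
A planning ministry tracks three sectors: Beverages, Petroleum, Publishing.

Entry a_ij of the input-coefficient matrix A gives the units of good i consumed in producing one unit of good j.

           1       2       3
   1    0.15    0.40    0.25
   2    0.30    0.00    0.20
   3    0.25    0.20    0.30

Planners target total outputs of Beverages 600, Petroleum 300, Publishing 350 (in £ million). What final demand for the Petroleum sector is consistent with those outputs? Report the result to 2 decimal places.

d_2 = 50.00

I − A =
  [   0.85    -0.40    -0.25]
  [  -0.30     1.00    -0.20]
  [  -0.25    -0.20     0.70]
d = (I − A) x:
  d_1 = (+0.85)·600 + (-0.40)·300 + (-0.25)·350 = 302.50
  d_2 = (-0.30)·600 + (+1.00)·300 + (-0.20)·350 = 50.00
  d_3 = (-0.25)·600 + (-0.20)·300 + (+0.70)·350 = 35.00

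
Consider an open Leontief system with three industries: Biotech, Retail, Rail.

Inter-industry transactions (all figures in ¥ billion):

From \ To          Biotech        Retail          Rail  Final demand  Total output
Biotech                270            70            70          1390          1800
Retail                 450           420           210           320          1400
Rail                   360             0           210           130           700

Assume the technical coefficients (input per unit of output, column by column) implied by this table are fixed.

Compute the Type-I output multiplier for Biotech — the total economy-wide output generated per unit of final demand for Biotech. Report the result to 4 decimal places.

Technical coefficients a_ij = z_ij / X_j:
  a_11 = 270/1800 = 0.15, a_21 = 450/1800 = 0.25, a_31 = 360/1800 = 0.20
  a_12 = 70/1400 = 0.05, a_22 = 420/1400 = 0.30, a_32 = 0/1400 = 0.00
  a_13 = 70/700 = 0.10, a_23 = 210/700 = 0.30, a_33 = 210/700 = 0.30
I − A =
  [   0.85    -0.05    -0.10]
  [  -0.25     0.70    -0.30]
  [  -0.20     0.00     0.70]
Cofactors of I−A, C_ij = (−1)^(i+j)·(minor ij) (rows/columns in the sector order above):
  C_11 = (0.70)(0.70) − (-0.30)(0.00) = 0.4900
  C_12 = −[(-0.25)(0.70) − (-0.30)(-0.20)] = 0.2350
  C_13 = (-0.25)(0.00) − (0.70)(-0.20) = 0.1400
  C_21 = −[(-0.05)(0.70) − (-0.10)(0.00)] = 0.0350
  C_22 = (0.85)(0.70) − (-0.10)(-0.20) = 0.5750
  C_23 = −[(0.85)(0.00) − (-0.05)(-0.20)] = 0.0100
  C_31 = (-0.05)(-0.30) − (-0.10)(0.70) = 0.0850
  C_32 = −[(0.85)(-0.30) − (-0.10)(-0.25)] = 0.2800
  C_33 = (0.85)(0.70) − (-0.05)(-0.25) = 0.5825
det(I−A) = Σ_j (I−A)_1j·C_1j = (0.85)(0.4900) + (-0.05)(0.2350) + (-0.10)(0.1400) = 0.39075
adj(I−A) = Cᵀ =
  [ 0.4900   0.0350   0.0850]
  [ 0.2350   0.5750   0.2800]
  [ 0.1400   0.0100   0.5825]
(I − A)⁻¹ = adj(I−A) / det(I−A) ≈
  [   1.25400     0.08957     0.21753]
  [   0.60141     1.47153     0.71657]
  [   0.35829     0.02559     1.49072]
The output multiplier for sector j is the column-j sum of the Leontief inverse (I − A)⁻¹ = adj(I−A) / det(I−A).
Column 1 of adj(I−A): (0.4900, 0.2350, 0.1400); det(I−A) = 0.39075.
m_1 = (0.4900 + 0.2350 + 0.1400) / 0.39075 = 0.865 / 0.39075 ≈ 2.2137.

m_1 = 2.2137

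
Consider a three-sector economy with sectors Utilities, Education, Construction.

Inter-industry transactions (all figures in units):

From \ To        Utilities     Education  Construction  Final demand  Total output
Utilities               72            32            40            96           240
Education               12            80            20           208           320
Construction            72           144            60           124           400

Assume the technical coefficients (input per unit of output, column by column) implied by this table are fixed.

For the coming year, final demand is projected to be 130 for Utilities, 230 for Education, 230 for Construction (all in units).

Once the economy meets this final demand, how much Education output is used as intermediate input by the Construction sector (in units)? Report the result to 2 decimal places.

z_23 = 28.89

Technical coefficients a_ij = z_ij / X_j:
  a_11 = 72/240 = 0.30, a_21 = 12/240 = 0.05, a_31 = 72/240 = 0.30
  a_12 = 32/320 = 0.10, a_22 = 80/320 = 0.25, a_32 = 144/320 = 0.45
  a_13 = 40/400 = 0.10, a_23 = 20/400 = 0.05, a_33 = 60/400 = 0.15
I − A =
  [   0.70    -0.10    -0.10]
  [  -0.05     0.75    -0.05]
  [  -0.30    -0.45     0.85]
Cofactors of I−A, C_ij = (−1)^(i+j)·(minor ij) (rows/columns in the sector order above):
  C_11 = (0.75)(0.85) − (-0.05)(-0.45) = 0.6150
  C_12 = −[(-0.05)(0.85) − (-0.05)(-0.30)] = 0.0575
  C_13 = (-0.05)(-0.45) − (0.75)(-0.30) = 0.2475
  C_21 = −[(-0.10)(0.85) − (-0.10)(-0.45)] = 0.1300
  C_22 = (0.70)(0.85) − (-0.10)(-0.30) = 0.5650
  C_23 = −[(0.70)(-0.45) − (-0.10)(-0.30)] = 0.3450
  C_31 = (-0.10)(-0.05) − (-0.10)(0.75) = 0.0800
  C_32 = −[(0.70)(-0.05) − (-0.10)(-0.05)] = 0.0400
  C_33 = (0.70)(0.75) − (-0.10)(-0.05) = 0.5200
det(I−A) = Σ_j (I−A)_1j·C_1j = (0.70)(0.6150) + (-0.10)(0.0575) + (-0.10)(0.2475) = 0.4000
adj(I−A) = Cᵀ =
  [ 0.6150   0.1300   0.0800]
  [ 0.0575   0.5650   0.0400]
  [ 0.2475   0.3450   0.5200]
(I − A)⁻¹ = adj(I−A) / det(I−A) ≈
  [   1.5375     0.3250     0.2000]
  [   0.1438     1.4125     0.1000]
  [   0.6188     0.8625     1.3000]
First solve x = (I − A)⁻¹ d = adj(I−A)·d / det(I−A); in particular x_3 = (0.2475·130 + 0.3450·230 + 0.5200·230) / 0.4000 = 231.125 / 0.4000 = 577.8125.
Intermediate flow from 2 to 3: z_23 = a_23 · x_3 = 0.05 × 231.125 / 0.4000 = 11.55625 / 0.4000 ≈ 28.89.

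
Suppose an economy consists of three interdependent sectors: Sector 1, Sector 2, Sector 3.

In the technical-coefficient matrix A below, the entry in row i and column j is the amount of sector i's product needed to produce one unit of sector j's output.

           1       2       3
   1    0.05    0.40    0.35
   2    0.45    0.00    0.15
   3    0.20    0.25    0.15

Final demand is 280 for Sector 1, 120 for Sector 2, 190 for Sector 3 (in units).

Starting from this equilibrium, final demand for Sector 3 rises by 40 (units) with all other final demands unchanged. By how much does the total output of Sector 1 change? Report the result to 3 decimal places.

I − A =
  [   0.95    -0.40    -0.35]
  [  -0.45     1.00    -0.15]
  [  -0.20    -0.25     0.85]
Cofactors of I−A, C_ij = (−1)^(i+j)·(minor ij) (rows/columns in the sector order above):
  C_11 = (1.00)(0.85) − (-0.15)(-0.25) = 0.8125
  C_12 = −[(-0.45)(0.85) − (-0.15)(-0.20)] = 0.4125
  C_13 = (-0.45)(-0.25) − (1.00)(-0.20) = 0.3125
  C_21 = −[(-0.40)(0.85) − (-0.35)(-0.25)] = 0.4275
  C_22 = (0.95)(0.85) − (-0.35)(-0.20) = 0.7375
  C_23 = −[(0.95)(-0.25) − (-0.40)(-0.20)] = 0.3175
  C_31 = (-0.40)(-0.15) − (-0.35)(1.00) = 0.4100
  C_32 = −[(0.95)(-0.15) − (-0.35)(-0.45)] = 0.3000
  C_33 = (0.95)(1.00) − (-0.40)(-0.45) = 0.7700
det(I−A) = Σ_j (I−A)_1j·C_1j = (0.95)(0.8125) + (-0.40)(0.4125) + (-0.35)(0.3125) = 0.4975
adj(I−A) = Cᵀ =
  [ 0.8125   0.4275   0.4100]
  [ 0.4125   0.7375   0.3000]
  [ 0.3125   0.3175   0.7700]
(I − A)⁻¹ = adj(I−A) / det(I−A) ≈
  [   1.6332     0.8593     0.8241]
  [   0.8291     1.4824     0.6030]
  [   0.6281     0.6382     1.5477]
Δx = (I − A)⁻¹ Δd with Δd having +40 in the Sector 3 component and 0 elsewhere.
So Δx_1 = L_13 · (+40), where L_13 = adj(I−A)_13 / det(I−A) = 0.4100 / 0.4975.
Δx_1 = 0.4100 × (+40) / 0.4975 = 16.40 / 0.4975 ≈ 32.965.

Δx_1 = 32.965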